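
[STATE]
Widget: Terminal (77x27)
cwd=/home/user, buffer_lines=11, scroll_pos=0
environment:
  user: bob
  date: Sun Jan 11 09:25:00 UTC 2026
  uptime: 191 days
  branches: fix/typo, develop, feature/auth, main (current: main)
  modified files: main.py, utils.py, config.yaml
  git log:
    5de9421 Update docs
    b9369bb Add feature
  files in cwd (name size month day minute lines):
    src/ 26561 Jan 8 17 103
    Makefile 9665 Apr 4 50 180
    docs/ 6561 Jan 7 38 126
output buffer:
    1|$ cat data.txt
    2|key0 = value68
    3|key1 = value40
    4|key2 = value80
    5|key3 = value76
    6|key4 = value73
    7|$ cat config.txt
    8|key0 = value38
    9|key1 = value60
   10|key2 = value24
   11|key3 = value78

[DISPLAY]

$ cat data.txt                                                               
key0 = value68                                                               
key1 = value40                                                               
key2 = value80                                                               
key3 = value76                                                               
key4 = value73                                                               
$ cat config.txt                                                             
key0 = value38                                                               
key1 = value60                                                               
key2 = value24                                                               
key3 = value78                                                               
$ █                                                                          
                                                                             
                                                                             
                                                                             
                                                                             
                                                                             
                                                                             
                                                                             
                                                                             
                                                                             
                                                                             
                                                                             
                                                                             
                                                                             
                                                                             
                                                                             


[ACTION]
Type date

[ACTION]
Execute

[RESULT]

$ cat data.txt                                                               
key0 = value68                                                               
key1 = value40                                                               
key2 = value80                                                               
key3 = value76                                                               
key4 = value73                                                               
$ cat config.txt                                                             
key0 = value38                                                               
key1 = value60                                                               
key2 = value24                                                               
key3 = value78                                                               
$ date                                                                       
Sun Jan 11 09:25:00 UTC 2026                                                 
$ █                                                                          
                                                                             
                                                                             
                                                                             
                                                                             
                                                                             
                                                                             
                                                                             
                                                                             
                                                                             
                                                                             
                                                                             
                                                                             
                                                                             


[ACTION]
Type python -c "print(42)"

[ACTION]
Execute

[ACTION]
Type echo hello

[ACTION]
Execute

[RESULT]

$ cat data.txt                                                               
key0 = value68                                                               
key1 = value40                                                               
key2 = value80                                                               
key3 = value76                                                               
key4 = value73                                                               
$ cat config.txt                                                             
key0 = value38                                                               
key1 = value60                                                               
key2 = value24                                                               
key3 = value78                                                               
$ date                                                                       
Sun Jan 11 09:25:00 UTC 2026                                                 
$ python -c "print(42)"                                                      
42                                                                           
$ echo hello                                                                 
hello                                                                        
$ █                                                                          
                                                                             
                                                                             
                                                                             
                                                                             
                                                                             
                                                                             
                                                                             
                                                                             
                                                                             


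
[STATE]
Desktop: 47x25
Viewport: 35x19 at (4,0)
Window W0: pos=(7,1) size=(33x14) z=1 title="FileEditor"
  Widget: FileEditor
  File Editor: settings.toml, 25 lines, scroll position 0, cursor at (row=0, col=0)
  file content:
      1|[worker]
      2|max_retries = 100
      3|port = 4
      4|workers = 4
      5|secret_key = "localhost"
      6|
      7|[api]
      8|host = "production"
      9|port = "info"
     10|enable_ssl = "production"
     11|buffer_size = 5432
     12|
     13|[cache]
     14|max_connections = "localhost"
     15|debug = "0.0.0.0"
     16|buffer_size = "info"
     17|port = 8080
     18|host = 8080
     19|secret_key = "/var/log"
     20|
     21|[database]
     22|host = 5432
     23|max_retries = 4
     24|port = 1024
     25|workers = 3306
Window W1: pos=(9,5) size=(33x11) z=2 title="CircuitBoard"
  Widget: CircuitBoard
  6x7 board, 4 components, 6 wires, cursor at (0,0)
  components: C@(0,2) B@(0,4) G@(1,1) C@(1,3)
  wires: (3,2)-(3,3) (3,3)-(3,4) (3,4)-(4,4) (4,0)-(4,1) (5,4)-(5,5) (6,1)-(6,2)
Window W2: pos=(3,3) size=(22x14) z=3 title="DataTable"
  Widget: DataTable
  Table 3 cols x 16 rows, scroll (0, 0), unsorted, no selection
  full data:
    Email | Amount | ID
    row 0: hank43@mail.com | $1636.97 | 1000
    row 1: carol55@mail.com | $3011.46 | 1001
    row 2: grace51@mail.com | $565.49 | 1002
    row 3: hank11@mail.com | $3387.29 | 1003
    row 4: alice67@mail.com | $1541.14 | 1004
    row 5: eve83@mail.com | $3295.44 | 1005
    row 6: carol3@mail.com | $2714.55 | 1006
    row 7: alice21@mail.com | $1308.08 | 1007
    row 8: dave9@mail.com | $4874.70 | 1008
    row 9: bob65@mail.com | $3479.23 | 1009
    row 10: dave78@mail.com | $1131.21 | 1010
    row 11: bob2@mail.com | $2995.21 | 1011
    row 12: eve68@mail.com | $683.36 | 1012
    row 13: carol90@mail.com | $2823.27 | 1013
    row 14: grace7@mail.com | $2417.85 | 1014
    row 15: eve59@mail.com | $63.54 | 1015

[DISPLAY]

                                   
   ┏━━━━━━━━━━━━━━━━━━━━━━━━━━━━━━━
   ┃ FileEditor                    
━━━━━━━━━━━━━━━━━━━━┓──────────────
 DataTable          ┃             ▲
────────────────────┨━━━━━━━━━━━━━━
Email           │Amo┃              
────────────────┼───┃──────────────
hank43@mail.com │$16┃              
carol55@mail.com│$30┃     B        
grace51@mail.com│$56┃              
hank11@mail.com │$33┃ C            
alice67@mail.com│$15┃              
eve83@mail.com  │$32┃              
carol3@mail.com │$27┃              
alice21@mail.com│$13┃━━━━━━━━━━━━━━
━━━━━━━━━━━━━━━━━━━━┛              
                                   
                                   


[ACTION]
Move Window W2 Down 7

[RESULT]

                                   
   ┏━━━━━━━━━━━━━━━━━━━━━━━━━━━━━━━
   ┃ FileEditor                    
   ┠───────────────────────────────
   ┃█worker]                      ▲
   ┃m┏━━━━━━━━━━━━━━━━━━━━━━━━━━━━━
   ┃p┃ CircuitBoard                
   ┃w┠─────────────────────────────
   ┃s┃   0 1 2 3 4 5               
   ┃ ┃0  [.]      C       B        
━━━━━━━━━━━━━━━━━━━━┓              
 DataTable          ┃ C            
────────────────────┨              
Email           │Amo┃              
────────────────┼───┃              
hank43@mail.com │$16┃━━━━━━━━━━━━━━
carol55@mail.com│$30┃              
grace51@mail.com│$56┃              
hank11@mail.com │$33┃              


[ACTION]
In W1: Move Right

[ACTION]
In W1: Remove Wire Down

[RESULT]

                                   
   ┏━━━━━━━━━━━━━━━━━━━━━━━━━━━━━━━
   ┃ FileEditor                    
   ┠───────────────────────────────
   ┃█worker]                      ▲
   ┃m┏━━━━━━━━━━━━━━━━━━━━━━━━━━━━━
   ┃p┃ CircuitBoard                
   ┃w┠─────────────────────────────
   ┃s┃   0 1 2 3 4 5               
   ┃ ┃0      [.]  C       B        
━━━━━━━━━━━━━━━━━━━━┓              
 DataTable          ┃ C            
────────────────────┨              
Email           │Amo┃              
────────────────┼───┃              
hank43@mail.com │$16┃━━━━━━━━━━━━━━
carol55@mail.com│$30┃              
grace51@mail.com│$56┃              
hank11@mail.com │$33┃              


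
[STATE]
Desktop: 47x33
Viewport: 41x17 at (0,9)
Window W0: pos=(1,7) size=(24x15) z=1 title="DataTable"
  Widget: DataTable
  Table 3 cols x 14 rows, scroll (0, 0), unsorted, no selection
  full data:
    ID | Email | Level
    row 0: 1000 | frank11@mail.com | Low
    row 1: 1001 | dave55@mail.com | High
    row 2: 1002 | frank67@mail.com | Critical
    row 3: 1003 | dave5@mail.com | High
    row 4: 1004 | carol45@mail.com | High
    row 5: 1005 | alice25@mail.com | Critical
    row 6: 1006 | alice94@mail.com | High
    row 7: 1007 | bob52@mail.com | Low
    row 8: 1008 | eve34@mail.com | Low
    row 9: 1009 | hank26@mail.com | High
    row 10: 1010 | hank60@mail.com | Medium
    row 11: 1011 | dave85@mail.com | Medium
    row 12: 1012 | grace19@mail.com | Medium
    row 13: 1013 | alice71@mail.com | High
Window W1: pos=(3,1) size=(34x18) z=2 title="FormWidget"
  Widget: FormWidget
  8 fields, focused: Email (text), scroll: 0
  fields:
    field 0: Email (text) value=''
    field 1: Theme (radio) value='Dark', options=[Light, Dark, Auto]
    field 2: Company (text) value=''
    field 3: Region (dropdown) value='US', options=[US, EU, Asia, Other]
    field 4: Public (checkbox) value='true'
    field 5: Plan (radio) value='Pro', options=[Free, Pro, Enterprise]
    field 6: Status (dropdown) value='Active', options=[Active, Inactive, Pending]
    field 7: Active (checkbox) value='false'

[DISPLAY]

 ┠─┃  Plan:       ( ) Free  (●) Pro ┃    
 ┃I┃  Status:     [Active         ▼]┃    
 ┃─┃  Active:     [ ]               ┃    
 ┃1┃                                ┃    
 ┃1┃                                ┃    
 ┃1┃                                ┃    
 ┃1┃                                ┃    
 ┃1┃                                ┃    
 ┃1┃                                ┃    
 ┃1┗━━━━━━━━━━━━━━━━━━━━━━━━━━━━━━━━┛    
 ┃1007│bob52@mail.com  │┃                
 ┃1008│eve34@mail.com  │┃                
 ┗━━━━━━━━━━━━━━━━━━━━━━┛                
                                         
                                         
                                         
                                         


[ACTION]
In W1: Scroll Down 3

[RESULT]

 ┠─┃                                ┃    
 ┃I┃                                ┃    
 ┃─┃                                ┃    
 ┃1┃                                ┃    
 ┃1┃                                ┃    
 ┃1┃                                ┃    
 ┃1┃                                ┃    
 ┃1┃                                ┃    
 ┃1┃                                ┃    
 ┃1┗━━━━━━━━━━━━━━━━━━━━━━━━━━━━━━━━┛    
 ┃1007│bob52@mail.com  │┃                
 ┃1008│eve34@mail.com  │┃                
 ┗━━━━━━━━━━━━━━━━━━━━━━┛                
                                         
                                         
                                         
                                         


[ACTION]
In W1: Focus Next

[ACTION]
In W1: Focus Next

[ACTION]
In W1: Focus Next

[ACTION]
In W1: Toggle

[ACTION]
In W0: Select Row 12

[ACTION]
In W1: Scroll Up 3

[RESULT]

 ┠─┃  Plan:       ( ) Free  (●) Pro ┃    
 ┃I┃  Status:     [Active         ▼]┃    
 ┃─┃  Active:     [ ]               ┃    
 ┃1┃                                ┃    
 ┃1┃                                ┃    
 ┃1┃                                ┃    
 ┃1┃                                ┃    
 ┃1┃                                ┃    
 ┃1┃                                ┃    
 ┃1┗━━━━━━━━━━━━━━━━━━━━━━━━━━━━━━━━┛    
 ┃1007│bob52@mail.com  │┃                
 ┃1008│eve34@mail.com  │┃                
 ┗━━━━━━━━━━━━━━━━━━━━━━┛                
                                         
                                         
                                         
                                         


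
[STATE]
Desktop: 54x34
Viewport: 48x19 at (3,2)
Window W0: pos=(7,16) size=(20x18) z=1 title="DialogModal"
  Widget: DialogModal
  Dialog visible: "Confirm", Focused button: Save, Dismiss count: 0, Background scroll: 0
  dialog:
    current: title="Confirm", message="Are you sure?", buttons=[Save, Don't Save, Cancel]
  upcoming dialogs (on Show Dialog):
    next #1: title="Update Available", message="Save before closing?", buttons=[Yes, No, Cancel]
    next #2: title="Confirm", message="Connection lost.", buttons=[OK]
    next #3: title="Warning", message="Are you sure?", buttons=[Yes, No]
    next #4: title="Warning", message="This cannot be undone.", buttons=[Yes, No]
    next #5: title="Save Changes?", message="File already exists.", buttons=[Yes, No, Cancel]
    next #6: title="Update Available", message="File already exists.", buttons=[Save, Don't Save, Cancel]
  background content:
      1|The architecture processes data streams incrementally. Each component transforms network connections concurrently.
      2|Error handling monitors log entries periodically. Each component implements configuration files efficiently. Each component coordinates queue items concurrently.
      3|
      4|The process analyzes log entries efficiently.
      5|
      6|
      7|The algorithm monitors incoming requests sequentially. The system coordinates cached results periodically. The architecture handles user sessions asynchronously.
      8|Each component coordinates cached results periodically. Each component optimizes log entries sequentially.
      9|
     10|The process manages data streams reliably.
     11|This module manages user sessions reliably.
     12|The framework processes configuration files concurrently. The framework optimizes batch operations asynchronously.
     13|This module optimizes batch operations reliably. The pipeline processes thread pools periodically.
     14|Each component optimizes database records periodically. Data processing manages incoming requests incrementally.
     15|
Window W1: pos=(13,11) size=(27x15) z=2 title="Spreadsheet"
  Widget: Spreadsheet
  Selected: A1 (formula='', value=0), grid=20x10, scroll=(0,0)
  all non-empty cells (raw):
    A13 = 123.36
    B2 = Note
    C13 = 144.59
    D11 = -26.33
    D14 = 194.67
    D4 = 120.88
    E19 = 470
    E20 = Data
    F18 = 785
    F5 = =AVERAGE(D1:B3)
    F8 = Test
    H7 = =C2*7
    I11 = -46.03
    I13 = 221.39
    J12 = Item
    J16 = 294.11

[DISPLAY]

                                                
                                                
                                                
                                                
                                                
                                                
                                                
                                                
                                                
          ┏━━━━━━━━━━━━━━━━━━━━━━━━━┓           
          ┃ Spreadsheet             ┃           
          ┠─────────────────────────┨           
          ┃A1:                      ┃           
          ┃       A       B       C ┃           
    ┏━━━━━┃-------------------------┃           
    ┃ Dial┃  1      [0]       0     ┃           
    ┠─────┃  2        0Note         ┃           
    ┃The a┃  3        0       0     ┃           
    ┃Error┃  4        0       0     ┃           


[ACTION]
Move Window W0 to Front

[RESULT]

                                                
                                                
                                                
                                                
                                                
                                                
                                                
                                                
                                                
          ┏━━━━━━━━━━━━━━━━━━━━━━━━━┓           
          ┃ Spreadsheet             ┃           
          ┠─────────────────────────┨           
          ┃A1:                      ┃           
          ┃       A       B       C ┃           
    ┏━━━━━━━━━━━━━━━━━━┓------------┃           
    ┃ DialogModal      ┃      0     ┃           
    ┠──────────────────┨ote         ┃           
    ┃The architecture p┃      0     ┃           
    ┃Error handling mon┃      0     ┃           


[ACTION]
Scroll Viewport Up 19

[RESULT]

                                                
                                                
                                                
                                                
                                                
                                                
                                                
                                                
                                                
                                                
                                                
          ┏━━━━━━━━━━━━━━━━━━━━━━━━━┓           
          ┃ Spreadsheet             ┃           
          ┠─────────────────────────┨           
          ┃A1:                      ┃           
          ┃       A       B       C ┃           
    ┏━━━━━━━━━━━━━━━━━━┓------------┃           
    ┃ DialogModal      ┃      0     ┃           
    ┠──────────────────┨ote         ┃           


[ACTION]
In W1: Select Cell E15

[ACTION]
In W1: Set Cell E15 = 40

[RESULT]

                                                
                                                
                                                
                                                
                                                
                                                
                                                
                                                
                                                
                                                
                                                
          ┏━━━━━━━━━━━━━━━━━━━━━━━━━┓           
          ┃ Spreadsheet             ┃           
          ┠─────────────────────────┨           
          ┃E15: 40                  ┃           
          ┃       A       B       C ┃           
    ┏━━━━━━━━━━━━━━━━━━┓------------┃           
    ┃ DialogModal      ┃      0     ┃           
    ┠──────────────────┨ote         ┃           


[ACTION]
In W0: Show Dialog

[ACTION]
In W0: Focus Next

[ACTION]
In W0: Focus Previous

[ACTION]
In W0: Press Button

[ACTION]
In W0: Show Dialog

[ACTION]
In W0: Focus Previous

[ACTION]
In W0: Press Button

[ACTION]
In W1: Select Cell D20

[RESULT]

                                                
                                                
                                                
                                                
                                                
                                                
                                                
                                                
                                                
                                                
                                                
          ┏━━━━━━━━━━━━━━━━━━━━━━━━━┓           
          ┃ Spreadsheet             ┃           
          ┠─────────────────────────┨           
          ┃D20:                     ┃           
          ┃       A       B       C ┃           
    ┏━━━━━━━━━━━━━━━━━━┓------------┃           
    ┃ DialogModal      ┃      0     ┃           
    ┠──────────────────┨ote         ┃           


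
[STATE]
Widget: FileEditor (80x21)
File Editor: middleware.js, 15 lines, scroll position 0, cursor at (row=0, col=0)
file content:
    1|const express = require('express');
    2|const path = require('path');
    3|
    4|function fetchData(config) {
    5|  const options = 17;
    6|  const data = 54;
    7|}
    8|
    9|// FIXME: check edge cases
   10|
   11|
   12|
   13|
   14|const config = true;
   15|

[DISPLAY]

█onst express = require('express');                                            ▲
const path = require('path');                                                  █
                                                                               ░
function fetchData(config) {                                                   ░
  const options = 17;                                                          ░
  const data = 54;                                                             ░
}                                                                              ░
                                                                               ░
// FIXME: check edge cases                                                     ░
                                                                               ░
                                                                               ░
                                                                               ░
                                                                               ░
const config = true;                                                           ░
                                                                               ░
                                                                               ░
                                                                               ░
                                                                               ░
                                                                               ░
                                                                               ░
                                                                               ▼


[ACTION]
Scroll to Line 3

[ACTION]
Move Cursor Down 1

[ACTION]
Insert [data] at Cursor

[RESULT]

const express = require('express');                                            ▲
data█onst path = require('path');                                              █
                                                                               ░
function fetchData(config) {                                                   ░
  const options = 17;                                                          ░
  const data = 54;                                                             ░
}                                                                              ░
                                                                               ░
// FIXME: check edge cases                                                     ░
                                                                               ░
                                                                               ░
                                                                               ░
                                                                               ░
const config = true;                                                           ░
                                                                               ░
                                                                               ░
                                                                               ░
                                                                               ░
                                                                               ░
                                                                               ░
                                                                               ▼


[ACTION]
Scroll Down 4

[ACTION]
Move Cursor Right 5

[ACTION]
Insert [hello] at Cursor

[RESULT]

const express = require('express');                                            ▲
dataconsthello█path = require('path');                                         █
                                                                               ░
function fetchData(config) {                                                   ░
  const options = 17;                                                          ░
  const data = 54;                                                             ░
}                                                                              ░
                                                                               ░
// FIXME: check edge cases                                                     ░
                                                                               ░
                                                                               ░
                                                                               ░
                                                                               ░
const config = true;                                                           ░
                                                                               ░
                                                                               ░
                                                                               ░
                                                                               ░
                                                                               ░
                                                                               ░
                                                                               ▼


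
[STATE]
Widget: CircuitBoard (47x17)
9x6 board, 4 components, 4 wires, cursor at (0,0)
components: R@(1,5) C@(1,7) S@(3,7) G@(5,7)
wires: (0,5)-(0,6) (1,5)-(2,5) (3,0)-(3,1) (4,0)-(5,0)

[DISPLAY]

   0 1 2 3 4 5 6 7 8                           
0  [.]                  · ─ ·                  
                                               
1                       R       C              
                        │                      
2                       ·                      
                                               
3   · ─ ·                       S              
                                               
4   ·                                          
    │                                          
5   ·                           G              
Cursor: (0,0)                                  
                                               
                                               
                                               
                                               


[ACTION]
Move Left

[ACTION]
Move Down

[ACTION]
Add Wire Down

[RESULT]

   0 1 2 3 4 5 6 7 8                           
0                       · ─ ·                  
                                               
1  [.]                  R       C              
    │                   │                      
2   ·                   ·                      
                                               
3   · ─ ·                       S              
                                               
4   ·                                          
    │                                          
5   ·                           G              
Cursor: (1,0)                                  
                                               
                                               
                                               
                                               


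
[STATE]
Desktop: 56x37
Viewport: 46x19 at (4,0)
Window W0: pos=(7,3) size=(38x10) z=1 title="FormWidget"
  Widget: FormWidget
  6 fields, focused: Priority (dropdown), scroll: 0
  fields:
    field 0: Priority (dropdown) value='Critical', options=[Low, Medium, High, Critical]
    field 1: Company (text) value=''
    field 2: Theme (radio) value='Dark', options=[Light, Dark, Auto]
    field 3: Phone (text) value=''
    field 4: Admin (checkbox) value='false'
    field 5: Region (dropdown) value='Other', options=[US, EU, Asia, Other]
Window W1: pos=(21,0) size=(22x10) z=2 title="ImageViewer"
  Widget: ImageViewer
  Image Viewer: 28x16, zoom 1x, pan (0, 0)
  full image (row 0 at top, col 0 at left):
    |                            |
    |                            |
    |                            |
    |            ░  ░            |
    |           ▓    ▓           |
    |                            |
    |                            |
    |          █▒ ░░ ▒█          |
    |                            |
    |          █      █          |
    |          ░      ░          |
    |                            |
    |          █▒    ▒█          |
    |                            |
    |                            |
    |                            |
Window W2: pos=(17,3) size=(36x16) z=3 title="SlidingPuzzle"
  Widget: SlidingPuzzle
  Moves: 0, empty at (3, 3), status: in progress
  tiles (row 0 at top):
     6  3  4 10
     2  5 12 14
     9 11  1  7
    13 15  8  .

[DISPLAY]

                 ┏━━━━━━━━━━━━━━━━━━━━┓       
                 ┃ ImageViewer        ┃       
                 ┠────────────────────┨       
   ┏━━━━━━━━━┏━━━━━━━━━━━━━━━━━━━━━━━━━━━━━━━━
   ┃ FormWidg┃ SlidingPuzzle                  
   ┠─────────┠────────────────────────────────
   ┃> Priorit┃┌────┬────┬────┬────┐           
   ┃  Company┃│  6 │  3 │  4 │ 10 │           
   ┃  Theme: ┃├────┼────┼────┼────┤           
   ┃  Phone: ┃│  2 │  5 │ 12 │ 14 │           
   ┃  Admin: ┃├────┼────┼────┼────┤           
   ┃  Region:┃│  9 │ 11 │  1 │  7 │           
   ┗━━━━━━━━━┃├────┼────┼────┼────┤           
             ┃│ 13 │ 15 │  8 │    │           
             ┃└────┴────┴────┴────┘           
             ┃Moves: 0                        
             ┃                                
             ┃                                
             ┗━━━━━━━━━━━━━━━━━━━━━━━━━━━━━━━━


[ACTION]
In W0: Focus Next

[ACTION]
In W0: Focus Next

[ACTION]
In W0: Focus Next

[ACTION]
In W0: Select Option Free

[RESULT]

                 ┏━━━━━━━━━━━━━━━━━━━━┓       
                 ┃ ImageViewer        ┃       
                 ┠────────────────────┨       
   ┏━━━━━━━━━┏━━━━━━━━━━━━━━━━━━━━━━━━━━━━━━━━
   ┃ FormWidg┃ SlidingPuzzle                  
   ┠─────────┠────────────────────────────────
   ┃  Priorit┃┌────┬────┬────┬────┐           
   ┃  Company┃│  6 │  3 │  4 │ 10 │           
   ┃  Theme: ┃├────┼────┼────┼────┤           
   ┃> Phone: ┃│  2 │  5 │ 12 │ 14 │           
   ┃  Admin: ┃├────┼────┼────┼────┤           
   ┃  Region:┃│  9 │ 11 │  1 │  7 │           
   ┗━━━━━━━━━┃├────┼────┼────┼────┤           
             ┃│ 13 │ 15 │  8 │    │           
             ┃└────┴────┴────┴────┘           
             ┃Moves: 0                        
             ┃                                
             ┃                                
             ┗━━━━━━━━━━━━━━━━━━━━━━━━━━━━━━━━


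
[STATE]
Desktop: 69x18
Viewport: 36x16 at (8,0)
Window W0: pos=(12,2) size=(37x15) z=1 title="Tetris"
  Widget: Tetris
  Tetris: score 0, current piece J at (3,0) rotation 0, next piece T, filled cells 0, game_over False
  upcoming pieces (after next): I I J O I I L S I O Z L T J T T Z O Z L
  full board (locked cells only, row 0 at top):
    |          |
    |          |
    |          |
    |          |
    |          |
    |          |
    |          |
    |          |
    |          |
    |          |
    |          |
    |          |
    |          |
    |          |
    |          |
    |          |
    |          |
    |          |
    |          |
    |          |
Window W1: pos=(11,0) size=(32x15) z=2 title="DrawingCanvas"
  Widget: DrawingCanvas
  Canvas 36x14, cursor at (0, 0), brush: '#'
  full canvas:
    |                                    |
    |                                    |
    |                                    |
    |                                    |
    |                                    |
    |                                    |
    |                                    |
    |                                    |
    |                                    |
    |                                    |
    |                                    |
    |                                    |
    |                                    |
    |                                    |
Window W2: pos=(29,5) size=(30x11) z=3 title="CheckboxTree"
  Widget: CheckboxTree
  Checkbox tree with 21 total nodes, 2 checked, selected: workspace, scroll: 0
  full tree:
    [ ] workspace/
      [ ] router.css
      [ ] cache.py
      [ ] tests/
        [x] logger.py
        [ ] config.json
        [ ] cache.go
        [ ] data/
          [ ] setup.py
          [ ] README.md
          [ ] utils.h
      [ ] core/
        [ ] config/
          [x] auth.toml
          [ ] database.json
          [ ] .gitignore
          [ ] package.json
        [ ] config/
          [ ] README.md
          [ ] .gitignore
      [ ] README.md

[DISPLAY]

   ┏━━━━━━━━━━━━━━━━━━━━━━━━━━━━━━┓ 
   ┃ DrawingCanvas                ┃ 
   ┠──────────────────────────────┨━
   ┃+                             ┃ 
   ┃                              ┃─
   ┃                 ┏━━━━━━━━━━━━━━
   ┃                 ┃ CheckboxTree 
   ┃                 ┠──────────────
   ┃                 ┃>[-] workspace
   ┃                 ┃   [ ] router.
   ┃                 ┃   [ ] cache.p
   ┃                 ┃   [-] tests/ 
   ┃                 ┃     [x] logge
   ┃                 ┃     [ ] confi
   ┗━━━━━━━━━━━━━━━━━┃     [ ] cache
    ┃          │     ┗━━━━━━━━━━━━━━


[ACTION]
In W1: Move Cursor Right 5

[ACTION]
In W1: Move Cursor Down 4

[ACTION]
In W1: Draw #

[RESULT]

   ┏━━━━━━━━━━━━━━━━━━━━━━━━━━━━━━┓ 
   ┃ DrawingCanvas                ┃ 
   ┠──────────────────────────────┨━
   ┃                              ┃ 
   ┃                              ┃─
   ┃                 ┏━━━━━━━━━━━━━━
   ┃                 ┃ CheckboxTree 
   ┃     #           ┠──────────────
   ┃                 ┃>[-] workspace
   ┃                 ┃   [ ] router.
   ┃                 ┃   [ ] cache.p
   ┃                 ┃   [-] tests/ 
   ┃                 ┃     [x] logge
   ┃                 ┃     [ ] confi
   ┗━━━━━━━━━━━━━━━━━┃     [ ] cache
    ┃          │     ┗━━━━━━━━━━━━━━
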